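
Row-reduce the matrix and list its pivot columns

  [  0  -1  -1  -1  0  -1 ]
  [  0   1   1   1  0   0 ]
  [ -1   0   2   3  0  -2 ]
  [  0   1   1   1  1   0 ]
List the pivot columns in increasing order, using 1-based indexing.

1, 2, 5, 6

R1 <-> R3
  [ -1   0   2   3  0  -2 ]
  [  0   1   1   1  0   0 ]
  [  0  -1  -1  -1  0  -1 ]
  [  0   1   1   1  1   0 ]
R1 := -1·R1
  [ 1   0  -2  -3  0   2 ]
  [ 0   1   1   1  0   0 ]
  [ 0  -1  -1  -1  0  -1 ]
  [ 0   1   1   1  1   0 ]
R3 := R3 + R2
  [ 1  0  -2  -3  0   2 ]
  [ 0  1   1   1  0   0 ]
  [ 0  0   0   0  0  -1 ]
  [ 0  1   1   1  1   0 ]
R4 := R4 − R2
  [ 1  0  -2  -3  0   2 ]
  [ 0  1   1   1  0   0 ]
  [ 0  0   0   0  0  -1 ]
  [ 0  0   0   0  1   0 ]
R3 <-> R4
  [ 1  0  -2  -3  0   2 ]
  [ 0  1   1   1  0   0 ]
  [ 0  0   0   0  1   0 ]
  [ 0  0   0   0  0  -1 ]
R4 := -1·R4
  [ 1  0  -2  -3  0  2 ]
  [ 0  1   1   1  0  0 ]
  [ 0  0   0   0  1  0 ]
  [ 0  0   0   0  0  1 ]
R1 := R1 − 2·R4
  [ 1  0  -2  -3  0  0 ]
  [ 0  1   1   1  0  0 ]
  [ 0  0   0   0  1  0 ]
  [ 0  0   0   0  0  1 ]
Pivot columns are the columns containing a leading 1.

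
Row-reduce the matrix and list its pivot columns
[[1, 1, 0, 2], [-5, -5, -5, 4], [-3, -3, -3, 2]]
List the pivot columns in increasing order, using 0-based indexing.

r2 ← r2 + 5·r1
  [  1   1   0   2 ]
  [  0   0  -5  14 ]
  [ -3  -3  -3   2 ]
r3 ← r3 + 3·r1
  [ 1  1   0   2 ]
  [ 0  0  -5  14 ]
  [ 0  0  -3   8 ]
r2 ← -1/5·r2
  [ 1  1   0      2 ]
  [ 0  0   1  -14/5 ]
  [ 0  0  -3      8 ]
r3 ← r3 + 3·r2
  [ 1  1  0      2 ]
  [ 0  0  1  -14/5 ]
  [ 0  0  0   -2/5 ]
r3 ← -5/2·r3
  [ 1  1  0      2 ]
  [ 0  0  1  -14/5 ]
  [ 0  0  0      1 ]
r2 ← r2 + 14/5·r3
  [ 1  1  0  2 ]
  [ 0  0  1  0 ]
  [ 0  0  0  1 ]
r1 ← r1 − 2·r3
  [ 1  1  0  0 ]
  [ 0  0  1  0 ]
  [ 0  0  0  1 ]
Pivot columns are the columns containing a leading 1.

0, 2, 3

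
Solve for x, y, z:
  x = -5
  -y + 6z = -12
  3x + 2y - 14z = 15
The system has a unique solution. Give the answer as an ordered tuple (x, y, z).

Form the augmented matrix and row-reduce:
  [ 1   0    0  |   -5 ]
  [ 0  -1    6  |  -12 ]
  [ 3   2  -14  |   15 ]
R3 ← R3 − 3·R1
  [ 1   0    0  |   -5 ]
  [ 0  -1    6  |  -12 ]
  [ 0   2  -14  |   30 ]
R2 ← -1·R2
  [ 1  0    0  |  -5 ]
  [ 0  1   -6  |  12 ]
  [ 0  2  -14  |  30 ]
R3 ← R3 − 2·R2
  [ 1  0   0  |  -5 ]
  [ 0  1  -6  |  12 ]
  [ 0  0  -2  |   6 ]
R3 ← -1/2·R3
  [ 1  0   0  |  -5 ]
  [ 0  1  -6  |  12 ]
  [ 0  0   1  |  -3 ]
R2 ← R2 + 6·R3
  [ 1  0  0  |  -5 ]
  [ 0  1  0  |  -6 ]
  [ 0  0  1  |  -3 ]
Reading off the last column: x = -5, y = -6, z = -3.

(-5, -6, -3)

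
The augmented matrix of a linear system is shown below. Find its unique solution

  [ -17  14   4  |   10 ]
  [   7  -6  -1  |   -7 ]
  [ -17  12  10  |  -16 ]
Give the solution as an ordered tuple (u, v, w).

(2, 4, -3)

Multiply R1 by -1/17.
  [   1  -14/17  -4/17  |  -10/17 ]
  [   7      -6     -1  |      -7 ]
  [ -17      12     10  |     -16 ]
Subtract 7 times R1 from R2.
  [   1  -14/17  -4/17  |  -10/17 ]
  [   0   -4/17  11/17  |  -49/17 ]
  [ -17      12     10  |     -16 ]
Add 17 times R1 to R3.
  [ 1  -14/17  -4/17  |  -10/17 ]
  [ 0   -4/17  11/17  |  -49/17 ]
  [ 0      -2      6  |     -26 ]
Multiply R2 by -17/4.
  [ 1  -14/17  -4/17  |  -10/17 ]
  [ 0       1  -11/4  |    49/4 ]
  [ 0      -2      6  |     -26 ]
Add 2 times R2 to R3.
  [ 1  -14/17  -4/17  |  -10/17 ]
  [ 0       1  -11/4  |    49/4 ]
  [ 0       0    1/2  |    -3/2 ]
Multiply R3 by 2.
  [ 1  -14/17  -4/17  |  -10/17 ]
  [ 0       1  -11/4  |    49/4 ]
  [ 0       0      1  |      -3 ]
Add 11/4 times R3 to R2.
  [ 1  -14/17  -4/17  |  -10/17 ]
  [ 0       1      0  |       4 ]
  [ 0       0      1  |      -3 ]
Add 4/17 times R3 to R1.
  [ 1  -14/17  0  |  -22/17 ]
  [ 0       1  0  |       4 ]
  [ 0       0  1  |      -3 ]
Add 14/17 times R2 to R1.
  [ 1  0  0  |   2 ]
  [ 0  1  0  |   4 ]
  [ 0  0  1  |  -3 ]
Reading off the last column: u = 2, v = 4, w = -3.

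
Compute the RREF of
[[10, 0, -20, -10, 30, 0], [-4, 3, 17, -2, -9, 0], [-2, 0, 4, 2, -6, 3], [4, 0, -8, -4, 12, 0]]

R1 ← 1/10·R1
  [  1  0  -2  -1   3  0 ]
  [ -4  3  17  -2  -9  0 ]
  [ -2  0   4   2  -6  3 ]
  [  4  0  -8  -4  12  0 ]
R2 ← R2 + 4·R1
  [  1  0  -2  -1   3  0 ]
  [  0  3   9  -6   3  0 ]
  [ -2  0   4   2  -6  3 ]
  [  4  0  -8  -4  12  0 ]
R3 ← R3 + 2·R1
  [ 1  0  -2  -1   3  0 ]
  [ 0  3   9  -6   3  0 ]
  [ 0  0   0   0   0  3 ]
  [ 4  0  -8  -4  12  0 ]
R4 ← R4 − 4·R1
  [ 1  0  -2  -1  3  0 ]
  [ 0  3   9  -6  3  0 ]
  [ 0  0   0   0  0  3 ]
  [ 0  0   0   0  0  0 ]
R2 ← 1/3·R2
  [ 1  0  -2  -1  3  0 ]
  [ 0  1   3  -2  1  0 ]
  [ 0  0   0   0  0  3 ]
  [ 0  0   0   0  0  0 ]
R3 ← 1/3·R3
  [ 1  0  -2  -1  3  0 ]
  [ 0  1   3  -2  1  0 ]
  [ 0  0   0   0  0  1 ]
  [ 0  0   0   0  0  0 ]

[[1, 0, -2, -1, 3, 0], [0, 1, 3, -2, 1, 0], [0, 0, 0, 0, 0, 1], [0, 0, 0, 0, 0, 0]]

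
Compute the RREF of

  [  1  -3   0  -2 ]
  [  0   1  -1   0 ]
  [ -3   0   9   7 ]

Add 3 times ρ1 to ρ3.
Add 9 times ρ2 to ρ3.
Add 2 times ρ3 to ρ1.
Add 3 times ρ2 to ρ1.

[[1, 0, -3, 0], [0, 1, -1, 0], [0, 0, 0, 1]]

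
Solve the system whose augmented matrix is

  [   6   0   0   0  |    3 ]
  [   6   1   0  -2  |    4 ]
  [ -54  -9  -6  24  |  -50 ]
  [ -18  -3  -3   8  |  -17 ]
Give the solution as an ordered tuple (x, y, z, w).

R1 -> 1/6·R1
  [   1   0   0   0  |  1/2 ]
  [   6   1   0  -2  |    4 ]
  [ -54  -9  -6  24  |  -50 ]
  [ -18  -3  -3   8  |  -17 ]
R2 -> R2 − 6·R1
  [   1   0   0   0  |  1/2 ]
  [   0   1   0  -2  |    1 ]
  [ -54  -9  -6  24  |  -50 ]
  [ -18  -3  -3   8  |  -17 ]
R3 -> R3 + 54·R1
  [   1   0   0   0  |  1/2 ]
  [   0   1   0  -2  |    1 ]
  [   0  -9  -6  24  |  -23 ]
  [ -18  -3  -3   8  |  -17 ]
R4 -> R4 + 18·R1
  [ 1   0   0   0  |  1/2 ]
  [ 0   1   0  -2  |    1 ]
  [ 0  -9  -6  24  |  -23 ]
  [ 0  -3  -3   8  |   -8 ]
R3 -> R3 + 9·R2
  [ 1   0   0   0  |  1/2 ]
  [ 0   1   0  -2  |    1 ]
  [ 0   0  -6   6  |  -14 ]
  [ 0  -3  -3   8  |   -8 ]
R4 -> R4 + 3·R2
  [ 1  0   0   0  |  1/2 ]
  [ 0  1   0  -2  |    1 ]
  [ 0  0  -6   6  |  -14 ]
  [ 0  0  -3   2  |   -5 ]
R3 -> -1/6·R3
  [ 1  0   0   0  |  1/2 ]
  [ 0  1   0  -2  |    1 ]
  [ 0  0   1  -1  |  7/3 ]
  [ 0  0  -3   2  |   -5 ]
R4 -> R4 + 3·R3
  [ 1  0  0   0  |  1/2 ]
  [ 0  1  0  -2  |    1 ]
  [ 0  0  1  -1  |  7/3 ]
  [ 0  0  0  -1  |    2 ]
R4 -> -1·R4
  [ 1  0  0   0  |  1/2 ]
  [ 0  1  0  -2  |    1 ]
  [ 0  0  1  -1  |  7/3 ]
  [ 0  0  0   1  |   -2 ]
R3 -> R3 + R4
  [ 1  0  0   0  |  1/2 ]
  [ 0  1  0  -2  |    1 ]
  [ 0  0  1   0  |  1/3 ]
  [ 0  0  0   1  |   -2 ]
R2 -> R2 + 2·R4
  [ 1  0  0  0  |  1/2 ]
  [ 0  1  0  0  |   -3 ]
  [ 0  0  1  0  |  1/3 ]
  [ 0  0  0  1  |   -2 ]
Reading off the last column: x = 1/2, y = -3, z = 1/3, w = -2.

(1/2, -3, 1/3, -2)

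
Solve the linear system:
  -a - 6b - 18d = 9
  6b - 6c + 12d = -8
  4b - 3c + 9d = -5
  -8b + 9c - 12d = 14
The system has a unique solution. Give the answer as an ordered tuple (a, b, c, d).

(-3, -4, -2/3, 1)

Form the augmented matrix and row-reduce:
  [ -1  -6   0  -18  |   9 ]
  [  0   6  -6   12  |  -8 ]
  [  0   4  -3    9  |  -5 ]
  [  0  -8   9  -12  |  14 ]
Multiply r1 by -1.
  [ 1   6   0   18  |  -9 ]
  [ 0   6  -6   12  |  -8 ]
  [ 0   4  -3    9  |  -5 ]
  [ 0  -8   9  -12  |  14 ]
Multiply r2 by 1/6.
  [ 1   6   0   18  |    -9 ]
  [ 0   1  -1    2  |  -4/3 ]
  [ 0   4  -3    9  |    -5 ]
  [ 0  -8   9  -12  |    14 ]
Subtract 4 times r2 from r3.
  [ 1   6   0   18  |    -9 ]
  [ 0   1  -1    2  |  -4/3 ]
  [ 0   0   1    1  |   1/3 ]
  [ 0  -8   9  -12  |    14 ]
Add 8 times r2 to r4.
  [ 1  6   0  18  |    -9 ]
  [ 0  1  -1   2  |  -4/3 ]
  [ 0  0   1   1  |   1/3 ]
  [ 0  0   1   4  |  10/3 ]
Subtract r3 from r4.
  [ 1  6   0  18  |    -9 ]
  [ 0  1  -1   2  |  -4/3 ]
  [ 0  0   1   1  |   1/3 ]
  [ 0  0   0   3  |     3 ]
Multiply r4 by 1/3.
  [ 1  6   0  18  |    -9 ]
  [ 0  1  -1   2  |  -4/3 ]
  [ 0  0   1   1  |   1/3 ]
  [ 0  0   0   1  |     1 ]
Subtract r4 from r3.
  [ 1  6   0  18  |    -9 ]
  [ 0  1  -1   2  |  -4/3 ]
  [ 0  0   1   0  |  -2/3 ]
  [ 0  0   0   1  |     1 ]
Subtract 2 times r4 from r2.
  [ 1  6   0  18  |     -9 ]
  [ 0  1  -1   0  |  -10/3 ]
  [ 0  0   1   0  |   -2/3 ]
  [ 0  0   0   1  |      1 ]
Subtract 18 times r4 from r1.
  [ 1  6   0  0  |    -27 ]
  [ 0  1  -1  0  |  -10/3 ]
  [ 0  0   1  0  |   -2/3 ]
  [ 0  0   0  1  |      1 ]
Add r3 to r2.
  [ 1  6  0  0  |   -27 ]
  [ 0  1  0  0  |    -4 ]
  [ 0  0  1  0  |  -2/3 ]
  [ 0  0  0  1  |     1 ]
Subtract 6 times r2 from r1.
  [ 1  0  0  0  |    -3 ]
  [ 0  1  0  0  |    -4 ]
  [ 0  0  1  0  |  -2/3 ]
  [ 0  0  0  1  |     1 ]
Reading off the last column: a = -3, b = -4, c = -2/3, d = 1.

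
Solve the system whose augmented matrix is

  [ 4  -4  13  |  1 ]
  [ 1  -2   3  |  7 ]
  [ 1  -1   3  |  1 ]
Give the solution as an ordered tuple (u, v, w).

R1 := 1/4·R1
  [ 1  -1  13/4  |  1/4 ]
  [ 1  -2     3  |    7 ]
  [ 1  -1     3  |    1 ]
R2 := R2 − R1
  [ 1  -1  13/4  |   1/4 ]
  [ 0  -1  -1/4  |  27/4 ]
  [ 1  -1     3  |     1 ]
R3 := R3 − R1
  [ 1  -1  13/4  |   1/4 ]
  [ 0  -1  -1/4  |  27/4 ]
  [ 0   0  -1/4  |   3/4 ]
R2 := -1·R2
  [ 1  -1  13/4  |    1/4 ]
  [ 0   1   1/4  |  -27/4 ]
  [ 0   0  -1/4  |    3/4 ]
R3 := -4·R3
  [ 1  -1  13/4  |    1/4 ]
  [ 0   1   1/4  |  -27/4 ]
  [ 0   0     1  |     -3 ]
R2 := R2 − 1/4·R3
  [ 1  -1  13/4  |  1/4 ]
  [ 0   1     0  |   -6 ]
  [ 0   0     1  |   -3 ]
R1 := R1 − 13/4·R3
  [ 1  -1  0  |  10 ]
  [ 0   1  0  |  -6 ]
  [ 0   0  1  |  -3 ]
R1 := R1 + R2
  [ 1  0  0  |   4 ]
  [ 0  1  0  |  -6 ]
  [ 0  0  1  |  -3 ]
Reading off the last column: u = 4, v = -6, w = -3.

(4, -6, -3)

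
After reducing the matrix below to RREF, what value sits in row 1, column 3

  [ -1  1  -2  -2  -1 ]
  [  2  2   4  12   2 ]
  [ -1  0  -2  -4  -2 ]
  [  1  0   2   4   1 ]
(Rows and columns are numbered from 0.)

Multiply R1 by -1.
Subtract 2 times R1 from R2.
Add R1 to R3.
Subtract R1 from R4.
Multiply R2 by 1/4.
Add R2 to R3.
Subtract R2 from R4.
Multiply R3 by -1.
Subtract R3 from R1.
Add R2 to R1.

2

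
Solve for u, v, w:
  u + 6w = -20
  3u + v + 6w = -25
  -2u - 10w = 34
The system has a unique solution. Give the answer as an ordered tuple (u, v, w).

(-2, -1, -3)

Form the augmented matrix and row-reduce:
  [  1  0    6  |  -20 ]
  [  3  1    6  |  -25 ]
  [ -2  0  -10  |   34 ]
Subtract 3 times ρ1 from ρ2.
  [  1  0    6  |  -20 ]
  [  0  1  -12  |   35 ]
  [ -2  0  -10  |   34 ]
Add 2 times ρ1 to ρ3.
  [ 1  0    6  |  -20 ]
  [ 0  1  -12  |   35 ]
  [ 0  0    2  |   -6 ]
Multiply ρ3 by 1/2.
  [ 1  0    6  |  -20 ]
  [ 0  1  -12  |   35 ]
  [ 0  0    1  |   -3 ]
Add 12 times ρ3 to ρ2.
  [ 1  0  6  |  -20 ]
  [ 0  1  0  |   -1 ]
  [ 0  0  1  |   -3 ]
Subtract 6 times ρ3 from ρ1.
  [ 1  0  0  |  -2 ]
  [ 0  1  0  |  -1 ]
  [ 0  0  1  |  -3 ]
Reading off the last column: u = -2, v = -1, w = -3.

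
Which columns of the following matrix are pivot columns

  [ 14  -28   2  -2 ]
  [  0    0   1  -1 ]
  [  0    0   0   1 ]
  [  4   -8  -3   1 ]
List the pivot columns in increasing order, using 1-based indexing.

1, 3, 4

Multiply R1 by 1/14.
  [ 1  -2  1/7  -1/7 ]
  [ 0   0    1    -1 ]
  [ 0   0    0     1 ]
  [ 4  -8   -3     1 ]
Subtract 4 times R1 from R4.
  [ 1  -2    1/7  -1/7 ]
  [ 0   0      1    -1 ]
  [ 0   0      0     1 ]
  [ 0   0  -25/7  11/7 ]
Add 25/7 times R2 to R4.
  [ 1  -2  1/7  -1/7 ]
  [ 0   0    1    -1 ]
  [ 0   0    0     1 ]
  [ 0   0    0    -2 ]
Add 2 times R3 to R4.
  [ 1  -2  1/7  -1/7 ]
  [ 0   0    1    -1 ]
  [ 0   0    0     1 ]
  [ 0   0    0     0 ]
Add R3 to R2.
  [ 1  -2  1/7  -1/7 ]
  [ 0   0    1     0 ]
  [ 0   0    0     1 ]
  [ 0   0    0     0 ]
Add 1/7 times R3 to R1.
  [ 1  -2  1/7  0 ]
  [ 0   0    1  0 ]
  [ 0   0    0  1 ]
  [ 0   0    0  0 ]
Subtract 1/7 times R2 from R1.
  [ 1  -2  0  0 ]
  [ 0   0  1  0 ]
  [ 0   0  0  1 ]
  [ 0   0  0  0 ]
Pivot columns are the columns containing a leading 1.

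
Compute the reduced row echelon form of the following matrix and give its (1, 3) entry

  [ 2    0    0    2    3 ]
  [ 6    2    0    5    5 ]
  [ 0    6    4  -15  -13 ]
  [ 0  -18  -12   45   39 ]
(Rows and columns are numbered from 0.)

-1/2

R1 → 1/2·R1
  [ 1    0    0    1  3/2 ]
  [ 6    2    0    5    5 ]
  [ 0    6    4  -15  -13 ]
  [ 0  -18  -12   45   39 ]
R2 → R2 − 6·R1
  [ 1    0    0    1  3/2 ]
  [ 0    2    0   -1   -4 ]
  [ 0    6    4  -15  -13 ]
  [ 0  -18  -12   45   39 ]
R2 → 1/2·R2
  [ 1    0    0     1  3/2 ]
  [ 0    1    0  -1/2   -2 ]
  [ 0    6    4   -15  -13 ]
  [ 0  -18  -12    45   39 ]
R3 → R3 − 6·R2
  [ 1    0    0     1  3/2 ]
  [ 0    1    0  -1/2   -2 ]
  [ 0    0    4   -12   -1 ]
  [ 0  -18  -12    45   39 ]
R4 → R4 + 18·R2
  [ 1  0    0     1  3/2 ]
  [ 0  1    0  -1/2   -2 ]
  [ 0  0    4   -12   -1 ]
  [ 0  0  -12    36    3 ]
R3 → 1/4·R3
  [ 1  0    0     1   3/2 ]
  [ 0  1    0  -1/2    -2 ]
  [ 0  0    1    -3  -1/4 ]
  [ 0  0  -12    36     3 ]
R4 → R4 + 12·R3
  [ 1  0  0     1   3/2 ]
  [ 0  1  0  -1/2    -2 ]
  [ 0  0  1    -3  -1/4 ]
  [ 0  0  0     0     0 ]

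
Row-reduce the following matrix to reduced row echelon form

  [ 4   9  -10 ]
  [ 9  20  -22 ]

[[1, 0, 2], [0, 1, -2]]

Multiply R1 by 1/4.
  [ 1  9/4  -5/2 ]
  [ 9   20   -22 ]
Subtract 9 times R1 from R2.
  [ 1   9/4  -5/2 ]
  [ 0  -1/4   1/2 ]
Multiply R2 by -4.
  [ 1  9/4  -5/2 ]
  [ 0    1    -2 ]
Subtract 9/4 times R2 from R1.
  [ 1  0   2 ]
  [ 0  1  -2 ]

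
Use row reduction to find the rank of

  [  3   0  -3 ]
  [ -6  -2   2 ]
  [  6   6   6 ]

Multiply R1 by 1/3.
Add 6 times R1 to R2.
Subtract 6 times R1 from R3.
Multiply R2 by -1/2.
Subtract 6 times R2 from R3.
The reduced form has 2 nonzero rows.

rank = 2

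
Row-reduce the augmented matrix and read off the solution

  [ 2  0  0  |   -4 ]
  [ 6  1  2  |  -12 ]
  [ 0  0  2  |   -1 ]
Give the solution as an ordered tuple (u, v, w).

(-2, 1, -1/2)

ρ1 → 1/2·ρ1
  [ 1  0  0  |   -2 ]
  [ 6  1  2  |  -12 ]
  [ 0  0  2  |   -1 ]
ρ2 → ρ2 − 6·ρ1
  [ 1  0  0  |  -2 ]
  [ 0  1  2  |   0 ]
  [ 0  0  2  |  -1 ]
ρ3 → 1/2·ρ3
  [ 1  0  0  |    -2 ]
  [ 0  1  2  |     0 ]
  [ 0  0  1  |  -1/2 ]
ρ2 → ρ2 − 2·ρ3
  [ 1  0  0  |    -2 ]
  [ 0  1  0  |     1 ]
  [ 0  0  1  |  -1/2 ]
Reading off the last column: u = -2, v = 1, w = -1/2.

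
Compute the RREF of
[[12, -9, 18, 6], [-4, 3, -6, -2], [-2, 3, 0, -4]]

[[1, 0, 3, -1], [0, 1, 2, -2], [0, 0, 0, 0]]

R1 ← 1/12·R1
  [  1  -3/4  3/2  1/2 ]
  [ -4     3   -6   -2 ]
  [ -2     3    0   -4 ]
R2 ← R2 + 4·R1
  [  1  -3/4  3/2  1/2 ]
  [  0     0    0    0 ]
  [ -2     3    0   -4 ]
R3 ← R3 + 2·R1
  [ 1  -3/4  3/2  1/2 ]
  [ 0     0    0    0 ]
  [ 0   3/2    3   -3 ]
R2 ↔ R3
  [ 1  -3/4  3/2  1/2 ]
  [ 0   3/2    3   -3 ]
  [ 0     0    0    0 ]
R2 ← 2/3·R2
  [ 1  -3/4  3/2  1/2 ]
  [ 0     1    2   -2 ]
  [ 0     0    0    0 ]
R1 ← R1 + 3/4·R2
  [ 1  0  3  -1 ]
  [ 0  1  2  -2 ]
  [ 0  0  0   0 ]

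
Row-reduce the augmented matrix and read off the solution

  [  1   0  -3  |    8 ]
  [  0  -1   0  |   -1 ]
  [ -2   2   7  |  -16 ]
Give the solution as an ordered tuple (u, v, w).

Add 2 times R1 to R3.
  [ 1   0  -3  |   8 ]
  [ 0  -1   0  |  -1 ]
  [ 0   2   1  |   0 ]
Multiply R2 by -1.
  [ 1  0  -3  |  8 ]
  [ 0  1   0  |  1 ]
  [ 0  2   1  |  0 ]
Subtract 2 times R2 from R3.
  [ 1  0  -3  |   8 ]
  [ 0  1   0  |   1 ]
  [ 0  0   1  |  -2 ]
Add 3 times R3 to R1.
  [ 1  0  0  |   2 ]
  [ 0  1  0  |   1 ]
  [ 0  0  1  |  -2 ]
Reading off the last column: u = 2, v = 1, w = -2.

(2, 1, -2)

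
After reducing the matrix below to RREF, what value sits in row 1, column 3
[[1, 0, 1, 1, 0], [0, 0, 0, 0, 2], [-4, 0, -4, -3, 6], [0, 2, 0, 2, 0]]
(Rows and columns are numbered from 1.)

1

Add 4 times R1 to R3.
  [ 1  0  1  1  0 ]
  [ 0  0  0  0  2 ]
  [ 0  0  0  1  6 ]
  [ 0  2  0  2  0 ]
Swap R2 and R4.
  [ 1  0  1  1  0 ]
  [ 0  2  0  2  0 ]
  [ 0  0  0  1  6 ]
  [ 0  0  0  0  2 ]
Multiply R2 by 1/2.
  [ 1  0  1  1  0 ]
  [ 0  1  0  1  0 ]
  [ 0  0  0  1  6 ]
  [ 0  0  0  0  2 ]
Multiply R4 by 1/2.
  [ 1  0  1  1  0 ]
  [ 0  1  0  1  0 ]
  [ 0  0  0  1  6 ]
  [ 0  0  0  0  1 ]
Subtract 6 times R4 from R3.
  [ 1  0  1  1  0 ]
  [ 0  1  0  1  0 ]
  [ 0  0  0  1  0 ]
  [ 0  0  0  0  1 ]
Subtract R3 from R2.
  [ 1  0  1  1  0 ]
  [ 0  1  0  0  0 ]
  [ 0  0  0  1  0 ]
  [ 0  0  0  0  1 ]
Subtract R3 from R1.
  [ 1  0  1  0  0 ]
  [ 0  1  0  0  0 ]
  [ 0  0  0  1  0 ]
  [ 0  0  0  0  1 ]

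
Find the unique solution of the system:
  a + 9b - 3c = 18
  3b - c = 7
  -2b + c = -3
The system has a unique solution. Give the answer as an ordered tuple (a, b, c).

(-3, 4, 5)

Form the augmented matrix and row-reduce:
  [ 1   9  -3  |  18 ]
  [ 0   3  -1  |   7 ]
  [ 0  -2   1  |  -3 ]
r2 -> 1/3·r2
  [ 1   9    -3  |   18 ]
  [ 0   1  -1/3  |  7/3 ]
  [ 0  -2     1  |   -3 ]
r3 -> r3 + 2·r2
  [ 1  9    -3  |   18 ]
  [ 0  1  -1/3  |  7/3 ]
  [ 0  0   1/3  |  5/3 ]
r3 -> 3·r3
  [ 1  9    -3  |   18 ]
  [ 0  1  -1/3  |  7/3 ]
  [ 0  0     1  |    5 ]
r2 -> r2 + 1/3·r3
  [ 1  9  -3  |  18 ]
  [ 0  1   0  |   4 ]
  [ 0  0   1  |   5 ]
r1 -> r1 + 3·r3
  [ 1  9  0  |  33 ]
  [ 0  1  0  |   4 ]
  [ 0  0  1  |   5 ]
r1 -> r1 − 9·r2
  [ 1  0  0  |  -3 ]
  [ 0  1  0  |   4 ]
  [ 0  0  1  |   5 ]
Reading off the last column: a = -3, b = 4, c = 5.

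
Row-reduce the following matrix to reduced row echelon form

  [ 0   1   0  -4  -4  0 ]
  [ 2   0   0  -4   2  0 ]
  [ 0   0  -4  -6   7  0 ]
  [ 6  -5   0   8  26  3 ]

[[1, 0, 0, -2, 1, 0], [0, 1, 0, -4, -4, 0], [0, 0, 1, 3/2, -7/4, 0], [0, 0, 0, 0, 0, 1]]

ρ1 <=> ρ2
  [ 2   0   0  -4   2  0 ]
  [ 0   1   0  -4  -4  0 ]
  [ 0   0  -4  -6   7  0 ]
  [ 6  -5   0   8  26  3 ]
ρ1 ← 1/2·ρ1
  [ 1   0   0  -2   1  0 ]
  [ 0   1   0  -4  -4  0 ]
  [ 0   0  -4  -6   7  0 ]
  [ 6  -5   0   8  26  3 ]
ρ4 ← ρ4 − 6·ρ1
  [ 1   0   0  -2   1  0 ]
  [ 0   1   0  -4  -4  0 ]
  [ 0   0  -4  -6   7  0 ]
  [ 0  -5   0  20  20  3 ]
ρ4 ← ρ4 + 5·ρ2
  [ 1  0   0  -2   1  0 ]
  [ 0  1   0  -4  -4  0 ]
  [ 0  0  -4  -6   7  0 ]
  [ 0  0   0   0   0  3 ]
ρ3 ← -1/4·ρ3
  [ 1  0  0   -2     1  0 ]
  [ 0  1  0   -4    -4  0 ]
  [ 0  0  1  3/2  -7/4  0 ]
  [ 0  0  0    0     0  3 ]
ρ4 ← 1/3·ρ4
  [ 1  0  0   -2     1  0 ]
  [ 0  1  0   -4    -4  0 ]
  [ 0  0  1  3/2  -7/4  0 ]
  [ 0  0  0    0     0  1 ]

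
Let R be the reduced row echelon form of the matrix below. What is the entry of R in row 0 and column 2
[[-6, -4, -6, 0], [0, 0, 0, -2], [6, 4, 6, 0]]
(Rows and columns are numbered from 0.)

r1 ← -1/6·r1
  [ 1  2/3  1   0 ]
  [ 0    0  0  -2 ]
  [ 6    4  6   0 ]
r3 ← r3 − 6·r1
  [ 1  2/3  1   0 ]
  [ 0    0  0  -2 ]
  [ 0    0  0   0 ]
r2 ← -1/2·r2
  [ 1  2/3  1  0 ]
  [ 0    0  0  1 ]
  [ 0    0  0  0 ]

1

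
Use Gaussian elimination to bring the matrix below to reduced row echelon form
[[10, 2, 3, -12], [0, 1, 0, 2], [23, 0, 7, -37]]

Multiply r1 by 1/10.
Subtract 23 times r1 from r3.
Add 23/5 times r2 to r3.
Multiply r3 by 10.
Subtract 3/10 times r3 from r1.
Subtract 1/5 times r2 from r1.

[[1, 0, 0, -1], [0, 1, 0, 2], [0, 0, 1, -2]]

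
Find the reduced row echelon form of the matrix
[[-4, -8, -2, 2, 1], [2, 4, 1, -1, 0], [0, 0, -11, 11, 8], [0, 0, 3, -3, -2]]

r1 ← -1/4·r1
  [ 1  2  1/2  -1/2  -1/4 ]
  [ 2  4    1    -1     0 ]
  [ 0  0  -11    11     8 ]
  [ 0  0    3    -3    -2 ]
r2 ← r2 − 2·r1
  [ 1  2  1/2  -1/2  -1/4 ]
  [ 0  0    0     0   1/2 ]
  [ 0  0  -11    11     8 ]
  [ 0  0    3    -3    -2 ]
r2 <-> r3
  [ 1  2  1/2  -1/2  -1/4 ]
  [ 0  0  -11    11     8 ]
  [ 0  0    0     0   1/2 ]
  [ 0  0    3    -3    -2 ]
r2 ← -1/11·r2
  [ 1  2  1/2  -1/2   -1/4 ]
  [ 0  0    1    -1  -8/11 ]
  [ 0  0    0     0    1/2 ]
  [ 0  0    3    -3     -2 ]
r4 ← r4 − 3·r2
  [ 1  2  1/2  -1/2   -1/4 ]
  [ 0  0    1    -1  -8/11 ]
  [ 0  0    0     0    1/2 ]
  [ 0  0    0     0   2/11 ]
r3 ← 2·r3
  [ 1  2  1/2  -1/2   -1/4 ]
  [ 0  0    1    -1  -8/11 ]
  [ 0  0    0     0      1 ]
  [ 0  0    0     0   2/11 ]
r4 ← r4 − 2/11·r3
  [ 1  2  1/2  -1/2   -1/4 ]
  [ 0  0    1    -1  -8/11 ]
  [ 0  0    0     0      1 ]
  [ 0  0    0     0      0 ]
r2 ← r2 + 8/11·r3
  [ 1  2  1/2  -1/2  -1/4 ]
  [ 0  0    1    -1     0 ]
  [ 0  0    0     0     1 ]
  [ 0  0    0     0     0 ]
r1 ← r1 + 1/4·r3
  [ 1  2  1/2  -1/2  0 ]
  [ 0  0    1    -1  0 ]
  [ 0  0    0     0  1 ]
  [ 0  0    0     0  0 ]
r1 ← r1 − 1/2·r2
  [ 1  2  0   0  0 ]
  [ 0  0  1  -1  0 ]
  [ 0  0  0   0  1 ]
  [ 0  0  0   0  0 ]

[[1, 2, 0, 0, 0], [0, 0, 1, -1, 0], [0, 0, 0, 0, 1], [0, 0, 0, 0, 0]]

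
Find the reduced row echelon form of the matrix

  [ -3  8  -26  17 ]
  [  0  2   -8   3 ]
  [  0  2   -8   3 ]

[[1, 0, -2, -5/3], [0, 1, -4, 3/2], [0, 0, 0, 0]]

R1 := -1/3·R1
  [ 1  -8/3  26/3  -17/3 ]
  [ 0     2    -8      3 ]
  [ 0     2    -8      3 ]
R2 := 1/2·R2
  [ 1  -8/3  26/3  -17/3 ]
  [ 0     1    -4    3/2 ]
  [ 0     2    -8      3 ]
R3 := R3 − 2·R2
  [ 1  -8/3  26/3  -17/3 ]
  [ 0     1    -4    3/2 ]
  [ 0     0     0      0 ]
R1 := R1 + 8/3·R2
  [ 1  0  -2  -5/3 ]
  [ 0  1  -4   3/2 ]
  [ 0  0   0     0 ]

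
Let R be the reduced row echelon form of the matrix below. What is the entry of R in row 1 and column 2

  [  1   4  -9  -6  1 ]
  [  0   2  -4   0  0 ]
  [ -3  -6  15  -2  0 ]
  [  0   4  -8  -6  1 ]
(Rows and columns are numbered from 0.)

R3 -> R3 + 3·R1
R2 -> 1/2·R2
R3 -> R3 − 6·R2
R4 -> R4 − 4·R2
R3 -> -1/20·R3
R4 -> R4 + 6·R3
R4 -> 10·R4
R3 -> R3 + 3/20·R4
R1 -> R1 − R4
R1 -> R1 + 6·R3
R1 -> R1 − 4·R2

-2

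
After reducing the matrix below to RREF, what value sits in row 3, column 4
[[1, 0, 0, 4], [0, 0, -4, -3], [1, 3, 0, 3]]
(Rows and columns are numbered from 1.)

R3 -> R3 − R1
R2 <-> R3
R2 -> 1/3·R2
R3 -> -1/4·R3

3/4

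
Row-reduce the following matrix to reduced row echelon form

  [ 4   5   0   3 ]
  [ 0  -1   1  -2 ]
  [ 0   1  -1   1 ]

R1 ← 1/4·R1
  [ 1  5/4   0  3/4 ]
  [ 0   -1   1   -2 ]
  [ 0    1  -1    1 ]
R2 ← -1·R2
  [ 1  5/4   0  3/4 ]
  [ 0    1  -1    2 ]
  [ 0    1  -1    1 ]
R3 ← R3 − R2
  [ 1  5/4   0  3/4 ]
  [ 0    1  -1    2 ]
  [ 0    0   0   -1 ]
R3 ← -1·R3
  [ 1  5/4   0  3/4 ]
  [ 0    1  -1    2 ]
  [ 0    0   0    1 ]
R2 ← R2 − 2·R3
  [ 1  5/4   0  3/4 ]
  [ 0    1  -1    0 ]
  [ 0    0   0    1 ]
R1 ← R1 − 3/4·R3
  [ 1  5/4   0  0 ]
  [ 0    1  -1  0 ]
  [ 0    0   0  1 ]
R1 ← R1 − 5/4·R2
  [ 1  0  5/4  0 ]
  [ 0  1   -1  0 ]
  [ 0  0    0  1 ]

[[1, 0, 5/4, 0], [0, 1, -1, 0], [0, 0, 0, 1]]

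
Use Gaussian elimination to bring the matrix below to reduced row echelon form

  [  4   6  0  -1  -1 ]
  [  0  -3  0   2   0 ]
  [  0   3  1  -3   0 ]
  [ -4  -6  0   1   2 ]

[[1, 0, 0, 3/4, 0], [0, 1, 0, -2/3, 0], [0, 0, 1, -1, 0], [0, 0, 0, 0, 1]]

R1 := 1/4·R1
  [  1  3/2  0  -1/4  -1/4 ]
  [  0   -3  0     2     0 ]
  [  0    3  1    -3     0 ]
  [ -4   -6  0     1     2 ]
R4 := R4 + 4·R1
  [ 1  3/2  0  -1/4  -1/4 ]
  [ 0   -3  0     2     0 ]
  [ 0    3  1    -3     0 ]
  [ 0    0  0     0     1 ]
R2 := -1/3·R2
  [ 1  3/2  0  -1/4  -1/4 ]
  [ 0    1  0  -2/3     0 ]
  [ 0    3  1    -3     0 ]
  [ 0    0  0     0     1 ]
R3 := R3 − 3·R2
  [ 1  3/2  0  -1/4  -1/4 ]
  [ 0    1  0  -2/3     0 ]
  [ 0    0  1    -1     0 ]
  [ 0    0  0     0     1 ]
R1 := R1 + 1/4·R4
  [ 1  3/2  0  -1/4  0 ]
  [ 0    1  0  -2/3  0 ]
  [ 0    0  1    -1  0 ]
  [ 0    0  0     0  1 ]
R1 := R1 − 3/2·R2
  [ 1  0  0   3/4  0 ]
  [ 0  1  0  -2/3  0 ]
  [ 0  0  1    -1  0 ]
  [ 0  0  0     0  1 ]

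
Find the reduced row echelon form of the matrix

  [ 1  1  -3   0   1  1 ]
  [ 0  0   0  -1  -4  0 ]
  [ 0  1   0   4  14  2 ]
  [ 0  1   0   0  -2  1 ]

ρ2 <-> ρ3
  [ 1  1  -3   0   1  1 ]
  [ 0  1   0   4  14  2 ]
  [ 0  0   0  -1  -4  0 ]
  [ 0  1   0   0  -2  1 ]
ρ4 -> ρ4 − ρ2
  [ 1  1  -3   0    1   1 ]
  [ 0  1   0   4   14   2 ]
  [ 0  0   0  -1   -4   0 ]
  [ 0  0   0  -4  -16  -1 ]
ρ3 -> -1·ρ3
  [ 1  1  -3   0    1   1 ]
  [ 0  1   0   4   14   2 ]
  [ 0  0   0   1    4   0 ]
  [ 0  0   0  -4  -16  -1 ]
ρ4 -> ρ4 + 4·ρ3
  [ 1  1  -3  0   1   1 ]
  [ 0  1   0  4  14   2 ]
  [ 0  0   0  1   4   0 ]
  [ 0  0   0  0   0  -1 ]
ρ4 -> -1·ρ4
  [ 1  1  -3  0   1  1 ]
  [ 0  1   0  4  14  2 ]
  [ 0  0   0  1   4  0 ]
  [ 0  0   0  0   0  1 ]
ρ2 -> ρ2 − 2·ρ4
  [ 1  1  -3  0   1  1 ]
  [ 0  1   0  4  14  0 ]
  [ 0  0   0  1   4  0 ]
  [ 0  0   0  0   0  1 ]
ρ1 -> ρ1 − ρ4
  [ 1  1  -3  0   1  0 ]
  [ 0  1   0  4  14  0 ]
  [ 0  0   0  1   4  0 ]
  [ 0  0   0  0   0  1 ]
ρ2 -> ρ2 − 4·ρ3
  [ 1  1  -3  0   1  0 ]
  [ 0  1   0  0  -2  0 ]
  [ 0  0   0  1   4  0 ]
  [ 0  0   0  0   0  1 ]
ρ1 -> ρ1 − ρ2
  [ 1  0  -3  0   3  0 ]
  [ 0  1   0  0  -2  0 ]
  [ 0  0   0  1   4  0 ]
  [ 0  0   0  0   0  1 ]

[[1, 0, -3, 0, 3, 0], [0, 1, 0, 0, -2, 0], [0, 0, 0, 1, 4, 0], [0, 0, 0, 0, 0, 1]]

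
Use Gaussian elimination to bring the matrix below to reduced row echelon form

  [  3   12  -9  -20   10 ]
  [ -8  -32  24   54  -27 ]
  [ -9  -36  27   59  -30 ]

ρ1 -> 1/3·ρ1
  [  1    4  -3  -20/3  10/3 ]
  [ -8  -32  24     54   -27 ]
  [ -9  -36  27     59   -30 ]
ρ2 -> ρ2 + 8·ρ1
  [  1    4  -3  -20/3  10/3 ]
  [  0    0   0    2/3  -1/3 ]
  [ -9  -36  27     59   -30 ]
ρ3 -> ρ3 + 9·ρ1
  [ 1  4  -3  -20/3  10/3 ]
  [ 0  0   0    2/3  -1/3 ]
  [ 0  0   0     -1     0 ]
ρ2 -> 3/2·ρ2
  [ 1  4  -3  -20/3  10/3 ]
  [ 0  0   0      1  -1/2 ]
  [ 0  0   0     -1     0 ]
ρ3 -> ρ3 + ρ2
  [ 1  4  -3  -20/3  10/3 ]
  [ 0  0   0      1  -1/2 ]
  [ 0  0   0      0  -1/2 ]
ρ3 -> -2·ρ3
  [ 1  4  -3  -20/3  10/3 ]
  [ 0  0   0      1  -1/2 ]
  [ 0  0   0      0     1 ]
ρ2 -> ρ2 + 1/2·ρ3
  [ 1  4  -3  -20/3  10/3 ]
  [ 0  0   0      1     0 ]
  [ 0  0   0      0     1 ]
ρ1 -> ρ1 − 10/3·ρ3
  [ 1  4  -3  -20/3  0 ]
  [ 0  0   0      1  0 ]
  [ 0  0   0      0  1 ]
ρ1 -> ρ1 + 20/3·ρ2
  [ 1  4  -3  0  0 ]
  [ 0  0   0  1  0 ]
  [ 0  0   0  0  1 ]

[[1, 4, -3, 0, 0], [0, 0, 0, 1, 0], [0, 0, 0, 0, 1]]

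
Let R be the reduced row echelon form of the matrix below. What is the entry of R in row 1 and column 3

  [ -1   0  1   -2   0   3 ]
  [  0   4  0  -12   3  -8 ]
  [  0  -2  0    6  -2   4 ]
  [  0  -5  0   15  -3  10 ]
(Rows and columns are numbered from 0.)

-3

ρ1 := -1·ρ1
  [ 1   0  -1    2   0  -3 ]
  [ 0   4   0  -12   3  -8 ]
  [ 0  -2   0    6  -2   4 ]
  [ 0  -5   0   15  -3  10 ]
ρ2 := 1/4·ρ2
  [ 1   0  -1   2    0  -3 ]
  [ 0   1   0  -3  3/4  -2 ]
  [ 0  -2   0   6   -2   4 ]
  [ 0  -5   0  15   -3  10 ]
ρ3 := ρ3 + 2·ρ2
  [ 1   0  -1   2     0  -3 ]
  [ 0   1   0  -3   3/4  -2 ]
  [ 0   0   0   0  -1/2   0 ]
  [ 0  -5   0  15    -3  10 ]
ρ4 := ρ4 + 5·ρ2
  [ 1  0  -1   2     0  -3 ]
  [ 0  1   0  -3   3/4  -2 ]
  [ 0  0   0   0  -1/2   0 ]
  [ 0  0   0   0   3/4   0 ]
ρ3 := -2·ρ3
  [ 1  0  -1   2    0  -3 ]
  [ 0  1   0  -3  3/4  -2 ]
  [ 0  0   0   0    1   0 ]
  [ 0  0   0   0  3/4   0 ]
ρ4 := ρ4 − 3/4·ρ3
  [ 1  0  -1   2    0  -3 ]
  [ 0  1   0  -3  3/4  -2 ]
  [ 0  0   0   0    1   0 ]
  [ 0  0   0   0    0   0 ]
ρ2 := ρ2 − 3/4·ρ3
  [ 1  0  -1   2  0  -3 ]
  [ 0  1   0  -3  0  -2 ]
  [ 0  0   0   0  1   0 ]
  [ 0  0   0   0  0   0 ]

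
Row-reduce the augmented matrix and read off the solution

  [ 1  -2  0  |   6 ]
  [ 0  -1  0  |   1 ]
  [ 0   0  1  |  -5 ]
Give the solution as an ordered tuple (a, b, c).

(4, -1, -5)

Multiply r2 by -1.
  [ 1  -2  0  |   6 ]
  [ 0   1  0  |  -1 ]
  [ 0   0  1  |  -5 ]
Add 2 times r2 to r1.
  [ 1  0  0  |   4 ]
  [ 0  1  0  |  -1 ]
  [ 0  0  1  |  -5 ]
Reading off the last column: a = 4, b = -1, c = -5.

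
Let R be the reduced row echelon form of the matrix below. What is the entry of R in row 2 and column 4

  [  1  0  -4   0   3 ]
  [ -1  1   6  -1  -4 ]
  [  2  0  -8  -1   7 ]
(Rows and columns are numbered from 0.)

-1

R2 → R2 + R1
  [ 1  0  -4   0   3 ]
  [ 0  1   2  -1  -1 ]
  [ 2  0  -8  -1   7 ]
R3 → R3 − 2·R1
  [ 1  0  -4   0   3 ]
  [ 0  1   2  -1  -1 ]
  [ 0  0   0  -1   1 ]
R3 → -1·R3
  [ 1  0  -4   0   3 ]
  [ 0  1   2  -1  -1 ]
  [ 0  0   0   1  -1 ]
R2 → R2 + R3
  [ 1  0  -4  0   3 ]
  [ 0  1   2  0  -2 ]
  [ 0  0   0  1  -1 ]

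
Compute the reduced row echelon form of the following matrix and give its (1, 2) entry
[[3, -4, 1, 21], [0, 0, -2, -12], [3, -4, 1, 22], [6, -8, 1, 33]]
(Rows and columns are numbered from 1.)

R1 ← 1/3·R1
  [ 1  -4/3  1/3    7 ]
  [ 0     0   -2  -12 ]
  [ 3    -4    1   22 ]
  [ 6    -8    1   33 ]
R3 ← R3 − 3·R1
  [ 1  -4/3  1/3    7 ]
  [ 0     0   -2  -12 ]
  [ 0     0    0    1 ]
  [ 6    -8    1   33 ]
R4 ← R4 − 6·R1
  [ 1  -4/3  1/3    7 ]
  [ 0     0   -2  -12 ]
  [ 0     0    0    1 ]
  [ 0     0   -1   -9 ]
R2 ← -1/2·R2
  [ 1  -4/3  1/3   7 ]
  [ 0     0    1   6 ]
  [ 0     0    0   1 ]
  [ 0     0   -1  -9 ]
R4 ← R4 + R2
  [ 1  -4/3  1/3   7 ]
  [ 0     0    1   6 ]
  [ 0     0    0   1 ]
  [ 0     0    0  -3 ]
R4 ← R4 + 3·R3
  [ 1  -4/3  1/3  7 ]
  [ 0     0    1  6 ]
  [ 0     0    0  1 ]
  [ 0     0    0  0 ]
R2 ← R2 − 6·R3
  [ 1  -4/3  1/3  7 ]
  [ 0     0    1  0 ]
  [ 0     0    0  1 ]
  [ 0     0    0  0 ]
R1 ← R1 − 7·R3
  [ 1  -4/3  1/3  0 ]
  [ 0     0    1  0 ]
  [ 0     0    0  1 ]
  [ 0     0    0  0 ]
R1 ← R1 − 1/3·R2
  [ 1  -4/3  0  0 ]
  [ 0     0  1  0 ]
  [ 0     0  0  1 ]
  [ 0     0  0  0 ]

-4/3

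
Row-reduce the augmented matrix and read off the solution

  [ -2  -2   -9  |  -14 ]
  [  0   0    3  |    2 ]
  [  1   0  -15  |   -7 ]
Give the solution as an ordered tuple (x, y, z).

(3, 1, 2/3)

Multiply ρ1 by -1/2.
  [ 1  1  9/2  |   7 ]
  [ 0  0    3  |   2 ]
  [ 1  0  -15  |  -7 ]
Subtract ρ1 from ρ3.
  [ 1   1    9/2  |    7 ]
  [ 0   0      3  |    2 ]
  [ 0  -1  -39/2  |  -14 ]
Swap ρ2 and ρ3.
  [ 1   1    9/2  |    7 ]
  [ 0  -1  -39/2  |  -14 ]
  [ 0   0      3  |    2 ]
Multiply ρ2 by -1.
  [ 1  1   9/2  |   7 ]
  [ 0  1  39/2  |  14 ]
  [ 0  0     3  |   2 ]
Multiply ρ3 by 1/3.
  [ 1  1   9/2  |    7 ]
  [ 0  1  39/2  |   14 ]
  [ 0  0     1  |  2/3 ]
Subtract 39/2 times ρ3 from ρ2.
  [ 1  1  9/2  |    7 ]
  [ 0  1    0  |    1 ]
  [ 0  0    1  |  2/3 ]
Subtract 9/2 times ρ3 from ρ1.
  [ 1  1  0  |    4 ]
  [ 0  1  0  |    1 ]
  [ 0  0  1  |  2/3 ]
Subtract ρ2 from ρ1.
  [ 1  0  0  |    3 ]
  [ 0  1  0  |    1 ]
  [ 0  0  1  |  2/3 ]
Reading off the last column: x = 3, y = 1, z = 2/3.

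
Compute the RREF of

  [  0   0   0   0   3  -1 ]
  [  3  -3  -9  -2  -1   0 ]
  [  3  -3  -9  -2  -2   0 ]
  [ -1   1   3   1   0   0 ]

[[1, -1, -3, 0, 0, 0], [0, 0, 0, 1, 0, 0], [0, 0, 0, 0, 1, 0], [0, 0, 0, 0, 0, 1]]

r1 ↔ r2
  [  3  -3  -9  -2  -1   0 ]
  [  0   0   0   0   3  -1 ]
  [  3  -3  -9  -2  -2   0 ]
  [ -1   1   3   1   0   0 ]
r1 -> 1/3·r1
  [  1  -1  -3  -2/3  -1/3   0 ]
  [  0   0   0     0     3  -1 ]
  [  3  -3  -9    -2    -2   0 ]
  [ -1   1   3     1     0   0 ]
r3 -> r3 − 3·r1
  [  1  -1  -3  -2/3  -1/3   0 ]
  [  0   0   0     0     3  -1 ]
  [  0   0   0     0    -1   0 ]
  [ -1   1   3     1     0   0 ]
r4 -> r4 + r1
  [ 1  -1  -3  -2/3  -1/3   0 ]
  [ 0   0   0     0     3  -1 ]
  [ 0   0   0     0    -1   0 ]
  [ 0   0   0   1/3  -1/3   0 ]
r2 ↔ r4
  [ 1  -1  -3  -2/3  -1/3   0 ]
  [ 0   0   0   1/3  -1/3   0 ]
  [ 0   0   0     0    -1   0 ]
  [ 0   0   0     0     3  -1 ]
r2 -> 3·r2
  [ 1  -1  -3  -2/3  -1/3   0 ]
  [ 0   0   0     1    -1   0 ]
  [ 0   0   0     0    -1   0 ]
  [ 0   0   0     0     3  -1 ]
r3 -> -1·r3
  [ 1  -1  -3  -2/3  -1/3   0 ]
  [ 0   0   0     1    -1   0 ]
  [ 0   0   0     0     1   0 ]
  [ 0   0   0     0     3  -1 ]
r4 -> r4 − 3·r3
  [ 1  -1  -3  -2/3  -1/3   0 ]
  [ 0   0   0     1    -1   0 ]
  [ 0   0   0     0     1   0 ]
  [ 0   0   0     0     0  -1 ]
r4 -> -1·r4
  [ 1  -1  -3  -2/3  -1/3  0 ]
  [ 0   0   0     1    -1  0 ]
  [ 0   0   0     0     1  0 ]
  [ 0   0   0     0     0  1 ]
r2 -> r2 + r3
  [ 1  -1  -3  -2/3  -1/3  0 ]
  [ 0   0   0     1     0  0 ]
  [ 0   0   0     0     1  0 ]
  [ 0   0   0     0     0  1 ]
r1 -> r1 + 1/3·r3
  [ 1  -1  -3  -2/3  0  0 ]
  [ 0   0   0     1  0  0 ]
  [ 0   0   0     0  1  0 ]
  [ 0   0   0     0  0  1 ]
r1 -> r1 + 2/3·r2
  [ 1  -1  -3  0  0  0 ]
  [ 0   0   0  1  0  0 ]
  [ 0   0   0  0  1  0 ]
  [ 0   0   0  0  0  1 ]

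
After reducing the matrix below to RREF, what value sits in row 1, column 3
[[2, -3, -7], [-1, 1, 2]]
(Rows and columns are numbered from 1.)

1

R1 ← 1/2·R1
  [  1  -3/2  -7/2 ]
  [ -1     1     2 ]
R2 ← R2 + R1
  [ 1  -3/2  -7/2 ]
  [ 0  -1/2  -3/2 ]
R2 ← -2·R2
  [ 1  -3/2  -7/2 ]
  [ 0     1     3 ]
R1 ← R1 + 3/2·R2
  [ 1  0  1 ]
  [ 0  1  3 ]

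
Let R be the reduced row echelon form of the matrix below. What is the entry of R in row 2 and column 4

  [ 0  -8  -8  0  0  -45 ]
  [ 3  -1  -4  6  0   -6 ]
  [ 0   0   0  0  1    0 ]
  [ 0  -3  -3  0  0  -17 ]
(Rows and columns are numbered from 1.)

0

r1 <=> r2
r1 -> 1/3·r1
r2 -> -1/8·r2
r4 -> r4 + 3·r2
r4 -> -8·r4
r2 -> r2 − 45/8·r4
r1 -> r1 + 2·r4
r1 -> r1 + 1/3·r2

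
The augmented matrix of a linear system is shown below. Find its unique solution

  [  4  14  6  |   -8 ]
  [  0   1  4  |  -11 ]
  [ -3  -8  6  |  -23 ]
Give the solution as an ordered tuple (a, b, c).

r1 := 1/4·r1
  [  1  7/2  3/2  |   -2 ]
  [  0    1    4  |  -11 ]
  [ -3   -8    6  |  -23 ]
r3 := r3 + 3·r1
  [ 1  7/2   3/2  |   -2 ]
  [ 0    1     4  |  -11 ]
  [ 0  5/2  21/2  |  -29 ]
r3 := r3 − 5/2·r2
  [ 1  7/2  3/2  |    -2 ]
  [ 0    1    4  |   -11 ]
  [ 0    0  1/2  |  -3/2 ]
r3 := 2·r3
  [ 1  7/2  3/2  |   -2 ]
  [ 0    1    4  |  -11 ]
  [ 0    0    1  |   -3 ]
r2 := r2 − 4·r3
  [ 1  7/2  3/2  |  -2 ]
  [ 0    1    0  |   1 ]
  [ 0    0    1  |  -3 ]
r1 := r1 − 3/2·r3
  [ 1  7/2  0  |  5/2 ]
  [ 0    1  0  |    1 ]
  [ 0    0  1  |   -3 ]
r1 := r1 − 7/2·r2
  [ 1  0  0  |  -1 ]
  [ 0  1  0  |   1 ]
  [ 0  0  1  |  -3 ]
Reading off the last column: a = -1, b = 1, c = -3.

(-1, 1, -3)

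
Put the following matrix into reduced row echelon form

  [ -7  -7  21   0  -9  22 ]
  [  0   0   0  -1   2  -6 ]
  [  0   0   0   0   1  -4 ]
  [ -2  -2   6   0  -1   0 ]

Multiply R1 by -1/7.
Add 2 times R1 to R4.
Multiply R2 by -1.
Subtract 11/7 times R3 from R4.
Add 2 times R3 to R2.
Subtract 9/7 times R3 from R1.

[[1, 1, -3, 0, 0, 2], [0, 0, 0, 1, 0, -2], [0, 0, 0, 0, 1, -4], [0, 0, 0, 0, 0, 0]]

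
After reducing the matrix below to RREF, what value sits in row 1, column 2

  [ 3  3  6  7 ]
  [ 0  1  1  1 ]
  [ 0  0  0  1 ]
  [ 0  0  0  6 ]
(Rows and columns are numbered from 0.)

1

R1 := 1/3·R1
  [ 1  1  2  7/3 ]
  [ 0  1  1    1 ]
  [ 0  0  0    1 ]
  [ 0  0  0    6 ]
R4 := R4 − 6·R3
  [ 1  1  2  7/3 ]
  [ 0  1  1    1 ]
  [ 0  0  0    1 ]
  [ 0  0  0    0 ]
R2 := R2 − R3
  [ 1  1  2  7/3 ]
  [ 0  1  1    0 ]
  [ 0  0  0    1 ]
  [ 0  0  0    0 ]
R1 := R1 − 7/3·R3
  [ 1  1  2  0 ]
  [ 0  1  1  0 ]
  [ 0  0  0  1 ]
  [ 0  0  0  0 ]
R1 := R1 − R2
  [ 1  0  1  0 ]
  [ 0  1  1  0 ]
  [ 0  0  0  1 ]
  [ 0  0  0  0 ]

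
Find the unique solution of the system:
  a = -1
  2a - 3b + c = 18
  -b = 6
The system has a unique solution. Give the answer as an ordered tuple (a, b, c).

(-1, -6, 2)

Form the augmented matrix and row-reduce:
  [ 1   0  0  |  -1 ]
  [ 2  -3  1  |  18 ]
  [ 0  -1  0  |   6 ]
R2 := R2 − 2·R1
  [ 1   0  0  |  -1 ]
  [ 0  -3  1  |  20 ]
  [ 0  -1  0  |   6 ]
R2 := -1/3·R2
  [ 1   0     0  |     -1 ]
  [ 0   1  -1/3  |  -20/3 ]
  [ 0  -1     0  |      6 ]
R3 := R3 + R2
  [ 1  0     0  |     -1 ]
  [ 0  1  -1/3  |  -20/3 ]
  [ 0  0  -1/3  |   -2/3 ]
R3 := -3·R3
  [ 1  0     0  |     -1 ]
  [ 0  1  -1/3  |  -20/3 ]
  [ 0  0     1  |      2 ]
R2 := R2 + 1/3·R3
  [ 1  0  0  |  -1 ]
  [ 0  1  0  |  -6 ]
  [ 0  0  1  |   2 ]
Reading off the last column: a = -1, b = -6, c = 2.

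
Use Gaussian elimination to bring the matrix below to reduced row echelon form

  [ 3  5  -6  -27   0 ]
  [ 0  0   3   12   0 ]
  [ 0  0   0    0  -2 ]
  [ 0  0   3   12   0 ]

[[1, 5/3, 0, -1, 0], [0, 0, 1, 4, 0], [0, 0, 0, 0, 1], [0, 0, 0, 0, 0]]

Multiply r1 by 1/3.
  [ 1  5/3  -2  -9   0 ]
  [ 0    0   3  12   0 ]
  [ 0    0   0   0  -2 ]
  [ 0    0   3  12   0 ]
Multiply r2 by 1/3.
  [ 1  5/3  -2  -9   0 ]
  [ 0    0   1   4   0 ]
  [ 0    0   0   0  -2 ]
  [ 0    0   3  12   0 ]
Subtract 3 times r2 from r4.
  [ 1  5/3  -2  -9   0 ]
  [ 0    0   1   4   0 ]
  [ 0    0   0   0  -2 ]
  [ 0    0   0   0   0 ]
Multiply r3 by -1/2.
  [ 1  5/3  -2  -9  0 ]
  [ 0    0   1   4  0 ]
  [ 0    0   0   0  1 ]
  [ 0    0   0   0  0 ]
Add 2 times r2 to r1.
  [ 1  5/3  0  -1  0 ]
  [ 0    0  1   4  0 ]
  [ 0    0  0   0  1 ]
  [ 0    0  0   0  0 ]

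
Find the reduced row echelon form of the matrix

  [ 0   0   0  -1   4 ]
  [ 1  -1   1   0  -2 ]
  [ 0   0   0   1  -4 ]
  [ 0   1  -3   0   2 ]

ρ1 <-> ρ2
  [ 1  -1   1   0  -2 ]
  [ 0   0   0  -1   4 ]
  [ 0   0   0   1  -4 ]
  [ 0   1  -3   0   2 ]
ρ2 <-> ρ4
  [ 1  -1   1   0  -2 ]
  [ 0   1  -3   0   2 ]
  [ 0   0   0   1  -4 ]
  [ 0   0   0  -1   4 ]
ρ4 -> ρ4 + ρ3
  [ 1  -1   1  0  -2 ]
  [ 0   1  -3  0   2 ]
  [ 0   0   0  1  -4 ]
  [ 0   0   0  0   0 ]
ρ1 -> ρ1 + ρ2
  [ 1  0  -2  0   0 ]
  [ 0  1  -3  0   2 ]
  [ 0  0   0  1  -4 ]
  [ 0  0   0  0   0 ]

[[1, 0, -2, 0, 0], [0, 1, -3, 0, 2], [0, 0, 0, 1, -4], [0, 0, 0, 0, 0]]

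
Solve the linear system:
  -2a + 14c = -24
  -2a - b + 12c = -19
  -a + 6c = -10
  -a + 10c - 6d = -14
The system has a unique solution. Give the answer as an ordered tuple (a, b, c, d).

Form the augmented matrix and row-reduce:
  [ -2   0  14   0  |  -24 ]
  [ -2  -1  12   0  |  -19 ]
  [ -1   0   6   0  |  -10 ]
  [ -1   0  10  -6  |  -14 ]
R1 → -1/2·R1
  [  1   0  -7   0  |   12 ]
  [ -2  -1  12   0  |  -19 ]
  [ -1   0   6   0  |  -10 ]
  [ -1   0  10  -6  |  -14 ]
R2 → R2 + 2·R1
  [  1   0  -7   0  |   12 ]
  [  0  -1  -2   0  |    5 ]
  [ -1   0   6   0  |  -10 ]
  [ -1   0  10  -6  |  -14 ]
R3 → R3 + R1
  [  1   0  -7   0  |   12 ]
  [  0  -1  -2   0  |    5 ]
  [  0   0  -1   0  |    2 ]
  [ -1   0  10  -6  |  -14 ]
R4 → R4 + R1
  [ 1   0  -7   0  |  12 ]
  [ 0  -1  -2   0  |   5 ]
  [ 0   0  -1   0  |   2 ]
  [ 0   0   3  -6  |  -2 ]
R2 → -1·R2
  [ 1  0  -7   0  |  12 ]
  [ 0  1   2   0  |  -5 ]
  [ 0  0  -1   0  |   2 ]
  [ 0  0   3  -6  |  -2 ]
R3 → -1·R3
  [ 1  0  -7   0  |  12 ]
  [ 0  1   2   0  |  -5 ]
  [ 0  0   1   0  |  -2 ]
  [ 0  0   3  -6  |  -2 ]
R4 → R4 − 3·R3
  [ 1  0  -7   0  |  12 ]
  [ 0  1   2   0  |  -5 ]
  [ 0  0   1   0  |  -2 ]
  [ 0  0   0  -6  |   4 ]
R4 → -1/6·R4
  [ 1  0  -7  0  |    12 ]
  [ 0  1   2  0  |    -5 ]
  [ 0  0   1  0  |    -2 ]
  [ 0  0   0  1  |  -2/3 ]
R2 → R2 − 2·R3
  [ 1  0  -7  0  |    12 ]
  [ 0  1   0  0  |    -1 ]
  [ 0  0   1  0  |    -2 ]
  [ 0  0   0  1  |  -2/3 ]
R1 → R1 + 7·R3
  [ 1  0  0  0  |    -2 ]
  [ 0  1  0  0  |    -1 ]
  [ 0  0  1  0  |    -2 ]
  [ 0  0  0  1  |  -2/3 ]
Reading off the last column: a = -2, b = -1, c = -2, d = -2/3.

(-2, -1, -2, -2/3)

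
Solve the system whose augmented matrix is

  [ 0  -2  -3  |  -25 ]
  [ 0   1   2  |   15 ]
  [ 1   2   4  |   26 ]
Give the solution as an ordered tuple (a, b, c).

(-4, 5, 5)

Swap r1 and r3.
  [ 1   2   4  |   26 ]
  [ 0   1   2  |   15 ]
  [ 0  -2  -3  |  -25 ]
Add 2 times r2 to r3.
  [ 1  2  4  |  26 ]
  [ 0  1  2  |  15 ]
  [ 0  0  1  |   5 ]
Subtract 2 times r3 from r2.
  [ 1  2  4  |  26 ]
  [ 0  1  0  |   5 ]
  [ 0  0  1  |   5 ]
Subtract 4 times r3 from r1.
  [ 1  2  0  |  6 ]
  [ 0  1  0  |  5 ]
  [ 0  0  1  |  5 ]
Subtract 2 times r2 from r1.
  [ 1  0  0  |  -4 ]
  [ 0  1  0  |   5 ]
  [ 0  0  1  |   5 ]
Reading off the last column: a = -4, b = 5, c = 5.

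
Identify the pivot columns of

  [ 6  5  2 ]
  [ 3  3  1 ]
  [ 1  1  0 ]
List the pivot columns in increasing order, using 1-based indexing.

1, 2, 3

R1 → 1/6·R1
R2 → R2 − 3·R1
R3 → R3 − R1
R2 → 2·R2
R3 → R3 − 1/6·R2
R3 → -3·R3
R1 → R1 − 1/3·R3
R1 → R1 − 5/6·R2
Pivot columns are the columns containing a leading 1.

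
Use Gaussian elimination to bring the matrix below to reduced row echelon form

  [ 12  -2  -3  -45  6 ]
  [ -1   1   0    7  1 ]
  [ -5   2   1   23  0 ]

[[1, 0, 0, -4, 2], [0, 1, 0, 3, 3], [0, 0, 1, -3, 4]]

r1 -> 1/12·r1
  [  1  -1/6  -1/4  -15/4  1/2 ]
  [ -1     1     0      7    1 ]
  [ -5     2     1     23    0 ]
r2 -> r2 + r1
  [  1  -1/6  -1/4  -15/4  1/2 ]
  [  0   5/6  -1/4   13/4  3/2 ]
  [ -5     2     1     23    0 ]
r3 -> r3 + 5·r1
  [ 1  -1/6  -1/4  -15/4  1/2 ]
  [ 0   5/6  -1/4   13/4  3/2 ]
  [ 0   7/6  -1/4   17/4  5/2 ]
r2 -> 6/5·r2
  [ 1  -1/6   -1/4  -15/4  1/2 ]
  [ 0     1  -3/10  39/10  9/5 ]
  [ 0   7/6   -1/4   17/4  5/2 ]
r3 -> r3 − 7/6·r2
  [ 1  -1/6   -1/4  -15/4  1/2 ]
  [ 0     1  -3/10  39/10  9/5 ]
  [ 0     0   1/10  -3/10  2/5 ]
r3 -> 10·r3
  [ 1  -1/6   -1/4  -15/4  1/2 ]
  [ 0     1  -3/10  39/10  9/5 ]
  [ 0     0      1     -3    4 ]
r2 -> r2 + 3/10·r3
  [ 1  -1/6  -1/4  -15/4  1/2 ]
  [ 0     1     0      3    3 ]
  [ 0     0     1     -3    4 ]
r1 -> r1 + 1/4·r3
  [ 1  -1/6  0  -9/2  3/2 ]
  [ 0     1  0     3    3 ]
  [ 0     0  1    -3    4 ]
r1 -> r1 + 1/6·r2
  [ 1  0  0  -4  2 ]
  [ 0  1  0   3  3 ]
  [ 0  0  1  -3  4 ]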